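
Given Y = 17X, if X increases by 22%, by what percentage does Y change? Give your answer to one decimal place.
22.0%

For Y = 17X:
If X → X(1 + 0.22)
Then Y → Y · (1 + 0.22)^1
     = Y · 1.2200

Percentage change = ((1 + 0.22)^1 − 1) × 100% = 22.0%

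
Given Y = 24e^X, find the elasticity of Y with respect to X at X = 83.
Elasticity = 83

Elasticity = (dY/dX) · (X/Y)

dY/dX = 24·e^X
At X = 83: dY/dX = 24·e^83, Y = 24·e^83

Elasticity = (24·e^83) · (83 / (24·e^83)) = 83

Interpretation: for a small percentage change in X, the percentage change in Y is approximately 83.00 times as large.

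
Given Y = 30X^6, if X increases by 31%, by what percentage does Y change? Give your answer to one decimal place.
405.4%

For Y = 30X^6:
If X → X(1 + 0.31)
Then Y → Y · (1 + 0.31)^6
     ≈ Y · 5.0539

Percentage change = ((1 + 0.31)^6 − 1) × 100% ≈ 405.4%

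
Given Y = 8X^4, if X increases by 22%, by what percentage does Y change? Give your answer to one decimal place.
121.5%

For Y = 8X^4:
If X → X(1 + 0.22)
Then Y → Y · (1 + 0.22)^4
     ≈ Y · 2.2153

Percentage change = ((1 + 0.22)^4 − 1) × 100% ≈ 121.5%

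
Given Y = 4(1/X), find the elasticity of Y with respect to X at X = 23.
Elasticity = -1

Elasticity = (dY/dX) · (X/Y)

dY/dX = -4/X²
At X = 23: dY/dX = -4/529, Y = 4/23

Elasticity = (-4/529) · (23 / (4/23)) = -1

Interpretation: for a small percentage change in X, the percentage change in Y is approximately -1.00 times as large.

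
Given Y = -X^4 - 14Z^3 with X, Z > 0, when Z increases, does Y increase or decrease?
Y decreases

Taking the partial derivative:
∂Y/∂Z = -42Z^2

∂Y/∂Z = -42Z^2 < 0 (assuming positive values)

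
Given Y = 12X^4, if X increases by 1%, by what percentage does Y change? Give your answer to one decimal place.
4.1%

For Y = 12X^4:
If X → X(1 + 0.01)
Then Y → Y · (1 + 0.01)^4
     ≈ Y · 1.0406

Percentage change = ((1 + 0.01)^4 − 1) × 100% ≈ 4.1%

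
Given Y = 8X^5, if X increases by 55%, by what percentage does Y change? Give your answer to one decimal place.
794.7%

For Y = 8X^5:
If X → X(1 + 0.55)
Then Y → Y · (1 + 0.55)^5
     ≈ Y · 8.9466

Percentage change = ((1 + 0.55)^5 − 1) × 100% ≈ 794.7%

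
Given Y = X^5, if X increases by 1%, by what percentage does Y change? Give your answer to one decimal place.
5.1%

For Y = X^5:
If X → X(1 + 0.01)
Then Y → Y · (1 + 0.01)^5
     ≈ Y · 1.0510

Percentage change = ((1 + 0.01)^5 − 1) × 100% ≈ 5.1%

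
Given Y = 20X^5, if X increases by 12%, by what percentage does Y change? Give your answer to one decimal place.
76.2%

For Y = 20X^5:
If X → X(1 + 0.12)
Then Y → Y · (1 + 0.12)^5
     ≈ Y · 1.7623

Percentage change = ((1 + 0.12)^5 − 1) × 100% ≈ 76.2%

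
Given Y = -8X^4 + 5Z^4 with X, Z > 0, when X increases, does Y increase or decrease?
Y decreases

Taking the partial derivative:
∂Y/∂X = -32X^3

∂Y/∂X = -32X^3 < 0 (assuming positive values)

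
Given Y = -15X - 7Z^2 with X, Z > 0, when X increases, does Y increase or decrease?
Y decreases

Taking the partial derivative:
∂Y/∂X = -15

∂Y/∂X = -15 < 0 (assuming positive values)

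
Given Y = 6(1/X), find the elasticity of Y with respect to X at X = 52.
Elasticity = -1

Elasticity = (dY/dX) · (X/Y)

dY/dX = -6/X²
At X = 52: dY/dX = -3/1352, Y = 3/26

Elasticity = (-3/1352) · (52 / (3/26)) = -1

Interpretation: for a small percentage change in X, the percentage change in Y is approximately -1.00 times as large.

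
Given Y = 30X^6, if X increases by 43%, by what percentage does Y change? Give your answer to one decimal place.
755.1%

For Y = 30X^6:
If X → X(1 + 0.43)
Then Y → Y · (1 + 0.43)^6
     ≈ Y · 8.5510

Percentage change = ((1 + 0.43)^6 − 1) × 100% ≈ 755.1%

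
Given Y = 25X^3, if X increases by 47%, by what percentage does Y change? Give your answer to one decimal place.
217.7%

For Y = 25X^3:
If X → X(1 + 0.47)
Then Y → Y · (1 + 0.47)^3
     ≈ Y · 3.1765

Percentage change = ((1 + 0.47)^3 − 1) × 100% ≈ 217.7%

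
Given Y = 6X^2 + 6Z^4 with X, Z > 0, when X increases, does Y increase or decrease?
Y increases

Taking the partial derivative:
∂Y/∂X = 12X

∂Y/∂X = 12X > 0 (assuming positive values)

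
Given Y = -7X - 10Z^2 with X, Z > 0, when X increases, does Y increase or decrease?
Y decreases

Taking the partial derivative:
∂Y/∂X = -7

∂Y/∂X = -7 < 0 (assuming positive values)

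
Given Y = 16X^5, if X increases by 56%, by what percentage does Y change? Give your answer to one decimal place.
823.9%

For Y = 16X^5:
If X → X(1 + 0.56)
Then Y → Y · (1 + 0.56)^5
     ≈ Y · 9.2390

Percentage change = ((1 + 0.56)^5 − 1) × 100% ≈ 823.9%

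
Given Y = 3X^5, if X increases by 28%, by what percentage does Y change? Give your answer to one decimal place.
243.6%

For Y = 3X^5:
If X → X(1 + 0.28)
Then Y → Y · (1 + 0.28)^5
     ≈ Y · 3.4360

Percentage change = ((1 + 0.28)^5 − 1) × 100% ≈ 243.6%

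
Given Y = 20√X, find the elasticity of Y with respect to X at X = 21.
Elasticity = 1/2

Elasticity = (dY/dX) · (X/Y)

dY/dX = 10/√X
At X = 21: dY/dX = 10·√21/21, Y = 20·√21

Elasticity = (10·√21/21) · (21 / (20·√21)) = 1/2

Interpretation: for a small percentage change in X, the percentage change in Y is approximately 0.50 times as large.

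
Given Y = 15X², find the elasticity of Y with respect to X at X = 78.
Elasticity = 2

Elasticity = (dY/dX) · (X/Y)

dY/dX = 30·X
At X = 78: dY/dX = 2340, Y = 91260

Elasticity = 2340 · (78 / 91260) = 2

Interpretation: for a small percentage change in X, the percentage change in Y is approximately 2.00 times as large.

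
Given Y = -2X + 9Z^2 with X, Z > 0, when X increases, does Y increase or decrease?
Y decreases

Taking the partial derivative:
∂Y/∂X = -2

∂Y/∂X = -2 < 0 (assuming positive values)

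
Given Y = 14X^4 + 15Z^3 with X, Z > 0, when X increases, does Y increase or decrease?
Y increases

Taking the partial derivative:
∂Y/∂X = 56X^3

∂Y/∂X = 56X^3 > 0 (assuming positive values)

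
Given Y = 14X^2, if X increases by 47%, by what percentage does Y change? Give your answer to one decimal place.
116.1%

For Y = 14X^2:
If X → X(1 + 0.47)
Then Y → Y · (1 + 0.47)^2
     = Y · 2.1609

Percentage change = ((1 + 0.47)^2 − 1) × 100% ≈ 116.1%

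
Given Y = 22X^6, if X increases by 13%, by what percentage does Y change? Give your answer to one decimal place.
108.2%

For Y = 22X^6:
If X → X(1 + 0.13)
Then Y → Y · (1 + 0.13)^6
     ≈ Y · 2.0820

Percentage change = ((1 + 0.13)^6 − 1) × 100% ≈ 108.2%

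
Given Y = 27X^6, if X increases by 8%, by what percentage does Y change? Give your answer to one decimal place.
58.7%

For Y = 27X^6:
If X → X(1 + 0.08)
Then Y → Y · (1 + 0.08)^6
     ≈ Y · 1.5869

Percentage change = ((1 + 0.08)^6 − 1) × 100% ≈ 58.7%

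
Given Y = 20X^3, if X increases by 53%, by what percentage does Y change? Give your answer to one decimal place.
258.2%

For Y = 20X^3:
If X → X(1 + 0.53)
Then Y → Y · (1 + 0.53)^3
     ≈ Y · 3.5816

Percentage change = ((1 + 0.53)^3 − 1) × 100% ≈ 258.2%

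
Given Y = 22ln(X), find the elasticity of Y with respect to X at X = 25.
Elasticity = 1/ln(25) ≈ 0.3107

Elasticity = (dY/dX) · (X/Y)

dY/dX = 22/X
At X = 25: dY/dX = 22/25, Y = 22·ln(25)

Elasticity = (22/25) · (25 / (22·ln(25))) = 1/ln(25) ≈ 0.3107

Interpretation: for a small percentage change in X, the percentage change in Y is approximately 0.31 times as large.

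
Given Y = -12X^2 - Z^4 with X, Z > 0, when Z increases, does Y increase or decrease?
Y decreases

Taking the partial derivative:
∂Y/∂Z = -4Z^3

∂Y/∂Z = -4Z^3 < 0 (assuming positive values)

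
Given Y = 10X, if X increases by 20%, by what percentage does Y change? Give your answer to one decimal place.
20.0%

For Y = 10X:
If X → X(1 + 0.2)
Then Y → Y · (1 + 0.2)^1
     = Y · 1.2000

Percentage change = ((1 + 0.2)^1 − 1) × 100% = 20.0%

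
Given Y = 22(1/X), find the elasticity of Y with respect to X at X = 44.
Elasticity = -1

Elasticity = (dY/dX) · (X/Y)

dY/dX = -22/X²
At X = 44: dY/dX = -1/88, Y = 1/2

Elasticity = (-1/88) · (44 / (1/2)) = -1

Interpretation: for a small percentage change in X, the percentage change in Y is approximately -1.00 times as large.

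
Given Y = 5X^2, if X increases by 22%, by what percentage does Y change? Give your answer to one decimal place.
48.8%

For Y = 5X^2:
If X → X(1 + 0.22)
Then Y → Y · (1 + 0.22)^2
     = Y · 1.4884

Percentage change = ((1 + 0.22)^2 − 1) × 100% ≈ 48.8%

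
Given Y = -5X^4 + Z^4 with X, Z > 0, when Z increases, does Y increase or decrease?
Y increases

Taking the partial derivative:
∂Y/∂Z = 4Z^3

∂Y/∂Z = 4Z^3 > 0 (assuming positive values)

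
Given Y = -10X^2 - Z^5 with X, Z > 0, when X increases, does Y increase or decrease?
Y decreases

Taking the partial derivative:
∂Y/∂X = -20X

∂Y/∂X = -20X < 0 (assuming positive values)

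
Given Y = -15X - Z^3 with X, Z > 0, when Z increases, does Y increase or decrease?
Y decreases

Taking the partial derivative:
∂Y/∂Z = -3Z^2

∂Y/∂Z = -3Z^2 < 0 (assuming positive values)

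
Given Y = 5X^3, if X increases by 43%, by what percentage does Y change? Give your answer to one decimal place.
192.4%

For Y = 5X^3:
If X → X(1 + 0.43)
Then Y → Y · (1 + 0.43)^3
     ≈ Y · 2.9242

Percentage change = ((1 + 0.43)^3 − 1) × 100% ≈ 192.4%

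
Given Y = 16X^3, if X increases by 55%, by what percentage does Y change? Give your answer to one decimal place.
272.4%

For Y = 16X^3:
If X → X(1 + 0.55)
Then Y → Y · (1 + 0.55)^3
     ≈ Y · 3.7239

Percentage change = ((1 + 0.55)^3 − 1) × 100% ≈ 272.4%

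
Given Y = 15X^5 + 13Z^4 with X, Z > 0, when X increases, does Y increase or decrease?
Y increases

Taking the partial derivative:
∂Y/∂X = 75X^4

∂Y/∂X = 75X^4 > 0 (assuming positive values)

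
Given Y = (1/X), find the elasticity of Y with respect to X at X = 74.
Elasticity = -1

Elasticity = (dY/dX) · (X/Y)

dY/dX = -1/X²
At X = 74: dY/dX = -1/5476, Y = 1/74

Elasticity = (-1/5476) · (74 / (1/74)) = -1

Interpretation: for a small percentage change in X, the percentage change in Y is approximately -1.00 times as large.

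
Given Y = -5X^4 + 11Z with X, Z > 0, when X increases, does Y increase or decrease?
Y decreases

Taking the partial derivative:
∂Y/∂X = -20X^3

∂Y/∂X = -20X^3 < 0 (assuming positive values)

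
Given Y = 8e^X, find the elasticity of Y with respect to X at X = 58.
Elasticity = 58

Elasticity = (dY/dX) · (X/Y)

dY/dX = 8·e^X
At X = 58: dY/dX = 8·e^58, Y = 8·e^58

Elasticity = (8·e^58) · (58 / (8·e^58)) = 58

Interpretation: for a small percentage change in X, the percentage change in Y is approximately 58.00 times as large.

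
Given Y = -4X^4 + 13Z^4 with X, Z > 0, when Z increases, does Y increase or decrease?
Y increases

Taking the partial derivative:
∂Y/∂Z = 52Z^3

∂Y/∂Z = 52Z^3 > 0 (assuming positive values)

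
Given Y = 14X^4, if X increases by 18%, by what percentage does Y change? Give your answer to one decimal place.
93.9%

For Y = 14X^4:
If X → X(1 + 0.18)
Then Y → Y · (1 + 0.18)^4
     ≈ Y · 1.9388

Percentage change = ((1 + 0.18)^4 − 1) × 100% ≈ 93.9%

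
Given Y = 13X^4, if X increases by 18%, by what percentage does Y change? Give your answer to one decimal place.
93.9%

For Y = 13X^4:
If X → X(1 + 0.18)
Then Y → Y · (1 + 0.18)^4
     ≈ Y · 1.9388

Percentage change = ((1 + 0.18)^4 − 1) × 100% ≈ 93.9%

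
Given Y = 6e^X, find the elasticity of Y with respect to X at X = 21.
Elasticity = 21

Elasticity = (dY/dX) · (X/Y)

dY/dX = 6·e^X
At X = 21: dY/dX = 6·e^21, Y = 6·e^21

Elasticity = (6·e^21) · (21 / (6·e^21)) = 21

Interpretation: for a small percentage change in X, the percentage change in Y is approximately 21.00 times as large.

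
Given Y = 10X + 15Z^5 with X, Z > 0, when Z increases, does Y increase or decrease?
Y increases

Taking the partial derivative:
∂Y/∂Z = 75Z^4

∂Y/∂Z = 75Z^4 > 0 (assuming positive values)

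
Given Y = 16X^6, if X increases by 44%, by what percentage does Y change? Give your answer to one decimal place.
791.6%

For Y = 16X^6:
If X → X(1 + 0.44)
Then Y → Y · (1 + 0.44)^6
     ≈ Y · 8.9161

Percentage change = ((1 + 0.44)^6 − 1) × 100% ≈ 791.6%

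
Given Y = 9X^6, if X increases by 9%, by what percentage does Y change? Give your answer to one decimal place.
67.7%

For Y = 9X^6:
If X → X(1 + 0.09)
Then Y → Y · (1 + 0.09)^6
     ≈ Y · 1.6771

Percentage change = ((1 + 0.09)^6 − 1) × 100% ≈ 67.7%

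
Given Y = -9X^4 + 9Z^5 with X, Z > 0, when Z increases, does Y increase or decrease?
Y increases

Taking the partial derivative:
∂Y/∂Z = 45Z^4

∂Y/∂Z = 45Z^4 > 0 (assuming positive values)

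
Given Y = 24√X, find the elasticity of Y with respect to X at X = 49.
Elasticity = 1/2

Elasticity = (dY/dX) · (X/Y)

dY/dX = 12/√X
At X = 49: dY/dX = 12/7, Y = 168

Elasticity = (12/7) · (49 / 168) = 1/2

Interpretation: for a small percentage change in X, the percentage change in Y is approximately 0.50 times as large.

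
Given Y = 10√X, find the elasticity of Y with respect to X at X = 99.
Elasticity = 1/2

Elasticity = (dY/dX) · (X/Y)

dY/dX = 5/√X
At X = 99: dY/dX = 5·√11/33, Y = 30·√11

Elasticity = (5·√11/33) · (99 / (30·√11)) = 1/2

Interpretation: for a small percentage change in X, the percentage change in Y is approximately 0.50 times as large.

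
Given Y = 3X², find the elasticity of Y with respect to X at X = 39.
Elasticity = 2

Elasticity = (dY/dX) · (X/Y)

dY/dX = 6·X
At X = 39: dY/dX = 234, Y = 4563

Elasticity = 234 · (39 / 4563) = 2

Interpretation: for a small percentage change in X, the percentage change in Y is approximately 2.00 times as large.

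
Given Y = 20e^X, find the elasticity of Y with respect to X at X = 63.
Elasticity = 63

Elasticity = (dY/dX) · (X/Y)

dY/dX = 20·e^X
At X = 63: dY/dX = 20·e^63, Y = 20·e^63

Elasticity = (20·e^63) · (63 / (20·e^63)) = 63

Interpretation: for a small percentage change in X, the percentage change in Y is approximately 63.00 times as large.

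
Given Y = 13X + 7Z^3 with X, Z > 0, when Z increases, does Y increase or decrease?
Y increases

Taking the partial derivative:
∂Y/∂Z = 21Z^2

∂Y/∂Z = 21Z^2 > 0 (assuming positive values)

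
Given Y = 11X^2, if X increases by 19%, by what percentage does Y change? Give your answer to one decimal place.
41.6%

For Y = 11X^2:
If X → X(1 + 0.19)
Then Y → Y · (1 + 0.19)^2
     = Y · 1.4161

Percentage change = ((1 + 0.19)^2 − 1) × 100% ≈ 41.6%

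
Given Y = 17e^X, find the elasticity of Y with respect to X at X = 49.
Elasticity = 49

Elasticity = (dY/dX) · (X/Y)

dY/dX = 17·e^X
At X = 49: dY/dX = 17·e^49, Y = 17·e^49

Elasticity = (17·e^49) · (49 / (17·e^49)) = 49

Interpretation: for a small percentage change in X, the percentage change in Y is approximately 49.00 times as large.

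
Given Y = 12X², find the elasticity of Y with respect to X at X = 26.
Elasticity = 2

Elasticity = (dY/dX) · (X/Y)

dY/dX = 24·X
At X = 26: dY/dX = 624, Y = 8112

Elasticity = 624 · (26 / 8112) = 2

Interpretation: for a small percentage change in X, the percentage change in Y is approximately 2.00 times as large.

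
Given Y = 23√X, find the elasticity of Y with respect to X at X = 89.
Elasticity = 1/2

Elasticity = (dY/dX) · (X/Y)

dY/dX = 23/(2·√X)
At X = 89: dY/dX = 23·√89/178, Y = 23·√89

Elasticity = (23·√89/178) · (89 / (23·√89)) = 1/2

Interpretation: for a small percentage change in X, the percentage change in Y is approximately 0.50 times as large.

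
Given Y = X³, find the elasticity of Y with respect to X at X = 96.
Elasticity = 3

Elasticity = (dY/dX) · (X/Y)

dY/dX = 3·X²
At X = 96: dY/dX = 27648, Y = 884736

Elasticity = 27648 · (96 / 884736) = 3

Interpretation: for a small percentage change in X, the percentage change in Y is approximately 3.00 times as large.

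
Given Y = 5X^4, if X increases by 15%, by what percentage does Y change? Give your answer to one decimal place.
74.9%

For Y = 5X^4:
If X → X(1 + 0.15)
Then Y → Y · (1 + 0.15)^4
     ≈ Y · 1.7490

Percentage change = ((1 + 0.15)^4 − 1) × 100% ≈ 74.9%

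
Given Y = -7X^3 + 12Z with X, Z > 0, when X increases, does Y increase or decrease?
Y decreases

Taking the partial derivative:
∂Y/∂X = -21X^2

∂Y/∂X = -21X^2 < 0 (assuming positive values)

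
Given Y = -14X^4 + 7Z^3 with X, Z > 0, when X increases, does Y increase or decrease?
Y decreases

Taking the partial derivative:
∂Y/∂X = -56X^3

∂Y/∂X = -56X^3 < 0 (assuming positive values)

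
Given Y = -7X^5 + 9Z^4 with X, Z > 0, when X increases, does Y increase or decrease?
Y decreases

Taking the partial derivative:
∂Y/∂X = -35X^4

∂Y/∂X = -35X^4 < 0 (assuming positive values)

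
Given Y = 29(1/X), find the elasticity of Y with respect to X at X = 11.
Elasticity = -1

Elasticity = (dY/dX) · (X/Y)

dY/dX = -29/X²
At X = 11: dY/dX = -29/121, Y = 29/11

Elasticity = (-29/121) · (11 / (29/11)) = -1

Interpretation: for a small percentage change in X, the percentage change in Y is approximately -1.00 times as large.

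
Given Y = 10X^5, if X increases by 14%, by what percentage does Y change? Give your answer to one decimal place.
92.5%

For Y = 10X^5:
If X → X(1 + 0.14)
Then Y → Y · (1 + 0.14)^5
     ≈ Y · 1.9254

Percentage change = ((1 + 0.14)^5 − 1) × 100% ≈ 92.5%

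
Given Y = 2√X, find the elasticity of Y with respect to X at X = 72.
Elasticity = 1/2

Elasticity = (dY/dX) · (X/Y)

dY/dX = 1/√X
At X = 72: dY/dX = √2/12, Y = 12·√2

Elasticity = (√2/12) · (72 / (12·√2)) = 1/2

Interpretation: for a small percentage change in X, the percentage change in Y is approximately 0.50 times as large.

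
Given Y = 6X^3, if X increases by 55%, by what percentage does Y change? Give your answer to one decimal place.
272.4%

For Y = 6X^3:
If X → X(1 + 0.55)
Then Y → Y · (1 + 0.55)^3
     ≈ Y · 3.7239

Percentage change = ((1 + 0.55)^3 − 1) × 100% ≈ 272.4%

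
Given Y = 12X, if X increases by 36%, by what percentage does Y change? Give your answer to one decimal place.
36.0%

For Y = 12X:
If X → X(1 + 0.36)
Then Y → Y · (1 + 0.36)^1
     = Y · 1.3600

Percentage change = ((1 + 0.36)^1 − 1) × 100% = 36.0%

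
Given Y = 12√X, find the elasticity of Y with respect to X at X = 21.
Elasticity = 1/2

Elasticity = (dY/dX) · (X/Y)

dY/dX = 6/√X
At X = 21: dY/dX = 2·√21/7, Y = 12·√21

Elasticity = (2·√21/7) · (21 / (12·√21)) = 1/2

Interpretation: for a small percentage change in X, the percentage change in Y is approximately 0.50 times as large.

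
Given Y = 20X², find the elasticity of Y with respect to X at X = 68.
Elasticity = 2

Elasticity = (dY/dX) · (X/Y)

dY/dX = 40·X
At X = 68: dY/dX = 2720, Y = 92480

Elasticity = 2720 · (68 / 92480) = 2

Interpretation: for a small percentage change in X, the percentage change in Y is approximately 2.00 times as large.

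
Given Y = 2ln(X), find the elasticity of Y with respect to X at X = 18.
Elasticity = 1/ln(18) ≈ 0.3460

Elasticity = (dY/dX) · (X/Y)

dY/dX = 2/X
At X = 18: dY/dX = 1/9, Y = 2·ln(18)

Elasticity = (1/9) · (18 / (2·ln(18))) = 1/ln(18) ≈ 0.3460

Interpretation: for a small percentage change in X, the percentage change in Y is approximately 0.35 times as large.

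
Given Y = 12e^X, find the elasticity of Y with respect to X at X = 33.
Elasticity = 33

Elasticity = (dY/dX) · (X/Y)

dY/dX = 12·e^X
At X = 33: dY/dX = 12·e^33, Y = 12·e^33

Elasticity = (12·e^33) · (33 / (12·e^33)) = 33

Interpretation: for a small percentage change in X, the percentage change in Y is approximately 33.00 times as large.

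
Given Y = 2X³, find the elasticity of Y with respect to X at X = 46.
Elasticity = 3

Elasticity = (dY/dX) · (X/Y)

dY/dX = 6·X²
At X = 46: dY/dX = 12696, Y = 194672

Elasticity = 12696 · (46 / 194672) = 3

Interpretation: for a small percentage change in X, the percentage change in Y is approximately 3.00 times as large.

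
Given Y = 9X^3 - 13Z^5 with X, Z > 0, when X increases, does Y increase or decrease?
Y increases

Taking the partial derivative:
∂Y/∂X = 27X^2

∂Y/∂X = 27X^2 > 0 (assuming positive values)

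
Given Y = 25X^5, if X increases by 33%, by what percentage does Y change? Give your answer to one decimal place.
316.2%

For Y = 25X^5:
If X → X(1 + 0.33)
Then Y → Y · (1 + 0.33)^5
     ≈ Y · 4.1616

Percentage change = ((1 + 0.33)^5 − 1) × 100% ≈ 316.2%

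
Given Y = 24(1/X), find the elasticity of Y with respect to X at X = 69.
Elasticity = -1

Elasticity = (dY/dX) · (X/Y)

dY/dX = -24/X²
At X = 69: dY/dX = -8/1587, Y = 8/23

Elasticity = (-8/1587) · (69 / (8/23)) = -1

Interpretation: for a small percentage change in X, the percentage change in Y is approximately -1.00 times as large.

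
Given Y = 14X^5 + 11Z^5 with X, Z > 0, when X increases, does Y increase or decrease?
Y increases

Taking the partial derivative:
∂Y/∂X = 70X^4

∂Y/∂X = 70X^4 > 0 (assuming positive values)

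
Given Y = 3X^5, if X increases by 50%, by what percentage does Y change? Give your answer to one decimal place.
659.4%

For Y = 3X^5:
If X → X(1 + 0.5)
Then Y → Y · (1 + 0.5)^5
     ≈ Y · 7.5938

Percentage change = ((1 + 0.5)^5 − 1) × 100% ≈ 659.4%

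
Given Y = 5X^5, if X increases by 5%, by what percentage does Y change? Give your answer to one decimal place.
27.6%

For Y = 5X^5:
If X → X(1 + 0.05)
Then Y → Y · (1 + 0.05)^5
     ≈ Y · 1.2763

Percentage change = ((1 + 0.05)^5 − 1) × 100% ≈ 27.6%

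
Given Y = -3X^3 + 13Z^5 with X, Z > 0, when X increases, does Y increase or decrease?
Y decreases

Taking the partial derivative:
∂Y/∂X = -9X^2

∂Y/∂X = -9X^2 < 0 (assuming positive values)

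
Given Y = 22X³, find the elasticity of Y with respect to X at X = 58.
Elasticity = 3

Elasticity = (dY/dX) · (X/Y)

dY/dX = 66·X²
At X = 58: dY/dX = 222024, Y = 4292464

Elasticity = 222024 · (58 / 4292464) = 3

Interpretation: for a small percentage change in X, the percentage change in Y is approximately 3.00 times as large.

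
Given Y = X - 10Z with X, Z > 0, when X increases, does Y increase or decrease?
Y increases

Taking the partial derivative:
∂Y/∂X = 1

∂Y/∂X = 1 > 0 (assuming positive values)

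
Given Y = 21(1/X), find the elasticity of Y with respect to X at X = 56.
Elasticity = -1

Elasticity = (dY/dX) · (X/Y)

dY/dX = -21/X²
At X = 56: dY/dX = -3/448, Y = 3/8

Elasticity = (-3/448) · (56 / (3/8)) = -1

Interpretation: for a small percentage change in X, the percentage change in Y is approximately -1.00 times as large.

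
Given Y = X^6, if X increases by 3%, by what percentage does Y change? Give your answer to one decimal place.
19.4%

For Y = X^6:
If X → X(1 + 0.03)
Then Y → Y · (1 + 0.03)^6
     ≈ Y · 1.1941

Percentage change = ((1 + 0.03)^6 − 1) × 100% ≈ 19.4%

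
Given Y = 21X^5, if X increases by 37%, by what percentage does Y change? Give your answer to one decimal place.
382.6%

For Y = 21X^5:
If X → X(1 + 0.37)
Then Y → Y · (1 + 0.37)^5
     ≈ Y · 4.8262

Percentage change = ((1 + 0.37)^5 − 1) × 100% ≈ 382.6%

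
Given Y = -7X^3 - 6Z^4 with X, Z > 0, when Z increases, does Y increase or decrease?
Y decreases

Taking the partial derivative:
∂Y/∂Z = -24Z^3

∂Y/∂Z = -24Z^3 < 0 (assuming positive values)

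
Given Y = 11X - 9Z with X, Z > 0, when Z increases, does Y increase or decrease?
Y decreases

Taking the partial derivative:
∂Y/∂Z = -9

∂Y/∂Z = -9 < 0 (assuming positive values)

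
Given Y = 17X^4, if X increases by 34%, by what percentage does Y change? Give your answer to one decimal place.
222.4%

For Y = 17X^4:
If X → X(1 + 0.34)
Then Y → Y · (1 + 0.34)^4
     ≈ Y · 3.2242

Percentage change = ((1 + 0.34)^4 − 1) × 100% ≈ 222.4%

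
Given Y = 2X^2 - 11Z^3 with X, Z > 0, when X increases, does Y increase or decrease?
Y increases

Taking the partial derivative:
∂Y/∂X = 4X

∂Y/∂X = 4X > 0 (assuming positive values)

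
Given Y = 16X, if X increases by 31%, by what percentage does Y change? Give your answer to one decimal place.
31.0%

For Y = 16X:
If X → X(1 + 0.31)
Then Y → Y · (1 + 0.31)^1
     = Y · 1.3100

Percentage change = ((1 + 0.31)^1 − 1) × 100% = 31.0%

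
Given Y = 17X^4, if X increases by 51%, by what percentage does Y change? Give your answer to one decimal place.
419.9%

For Y = 17X^4:
If X → X(1 + 0.51)
Then Y → Y · (1 + 0.51)^4
     ≈ Y · 5.1989

Percentage change = ((1 + 0.51)^4 − 1) × 100% ≈ 419.9%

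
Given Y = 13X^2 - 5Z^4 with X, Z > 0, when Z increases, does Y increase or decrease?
Y decreases

Taking the partial derivative:
∂Y/∂Z = -20Z^3

∂Y/∂Z = -20Z^3 < 0 (assuming positive values)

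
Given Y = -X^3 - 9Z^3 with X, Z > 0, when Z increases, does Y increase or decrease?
Y decreases

Taking the partial derivative:
∂Y/∂Z = -27Z^2

∂Y/∂Z = -27Z^2 < 0 (assuming positive values)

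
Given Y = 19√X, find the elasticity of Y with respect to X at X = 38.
Elasticity = 1/2

Elasticity = (dY/dX) · (X/Y)

dY/dX = 19/(2·√X)
At X = 38: dY/dX = √38/4, Y = 19·√38

Elasticity = (√38/4) · (38 / (19·√38)) = 1/2

Interpretation: for a small percentage change in X, the percentage change in Y is approximately 0.50 times as large.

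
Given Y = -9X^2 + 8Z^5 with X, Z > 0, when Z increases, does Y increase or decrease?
Y increases

Taking the partial derivative:
∂Y/∂Z = 40Z^4

∂Y/∂Z = 40Z^4 > 0 (assuming positive values)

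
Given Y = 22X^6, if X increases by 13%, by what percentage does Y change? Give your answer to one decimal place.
108.2%

For Y = 22X^6:
If X → X(1 + 0.13)
Then Y → Y · (1 + 0.13)^6
     ≈ Y · 2.0820

Percentage change = ((1 + 0.13)^6 − 1) × 100% ≈ 108.2%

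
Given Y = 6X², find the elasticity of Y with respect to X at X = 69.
Elasticity = 2

Elasticity = (dY/dX) · (X/Y)

dY/dX = 12·X
At X = 69: dY/dX = 828, Y = 28566

Elasticity = 828 · (69 / 28566) = 2

Interpretation: for a small percentage change in X, the percentage change in Y is approximately 2.00 times as large.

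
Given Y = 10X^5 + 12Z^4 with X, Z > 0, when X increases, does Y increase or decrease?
Y increases

Taking the partial derivative:
∂Y/∂X = 50X^4

∂Y/∂X = 50X^4 > 0 (assuming positive values)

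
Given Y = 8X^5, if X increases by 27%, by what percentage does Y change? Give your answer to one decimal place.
230.4%

For Y = 8X^5:
If X → X(1 + 0.27)
Then Y → Y · (1 + 0.27)^5
     ≈ Y · 3.3038

Percentage change = ((1 + 0.27)^5 − 1) × 100% ≈ 230.4%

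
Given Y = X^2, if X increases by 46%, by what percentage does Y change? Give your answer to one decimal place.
113.2%

For Y = X^2:
If X → X(1 + 0.46)
Then Y → Y · (1 + 0.46)^2
     = Y · 2.1316

Percentage change = ((1 + 0.46)^2 − 1) × 100% ≈ 113.2%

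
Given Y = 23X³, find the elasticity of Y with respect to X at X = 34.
Elasticity = 3

Elasticity = (dY/dX) · (X/Y)

dY/dX = 69·X²
At X = 34: dY/dX = 79764, Y = 903992

Elasticity = 79764 · (34 / 903992) = 3

Interpretation: for a small percentage change in X, the percentage change in Y is approximately 3.00 times as large.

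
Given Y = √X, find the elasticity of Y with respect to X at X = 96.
Elasticity = 1/2

Elasticity = (dY/dX) · (X/Y)

dY/dX = 1/(2·√X)
At X = 96: dY/dX = √6/48, Y = 4·√6

Elasticity = (√6/48) · (96 / (4·√6)) = 1/2

Interpretation: for a small percentage change in X, the percentage change in Y is approximately 0.50 times as large.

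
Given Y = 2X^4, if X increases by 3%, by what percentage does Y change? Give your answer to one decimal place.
12.6%

For Y = 2X^4:
If X → X(1 + 0.03)
Then Y → Y · (1 + 0.03)^4
     ≈ Y · 1.1255

Percentage change = ((1 + 0.03)^4 − 1) × 100% ≈ 12.6%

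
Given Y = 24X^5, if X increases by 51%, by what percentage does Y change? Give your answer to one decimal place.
685.0%

For Y = 24X^5:
If X → X(1 + 0.51)
Then Y → Y · (1 + 0.51)^5
     ≈ Y · 7.8503

Percentage change = ((1 + 0.51)^5 − 1) × 100% ≈ 685.0%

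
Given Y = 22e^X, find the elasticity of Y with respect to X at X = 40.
Elasticity = 40

Elasticity = (dY/dX) · (X/Y)

dY/dX = 22·e^X
At X = 40: dY/dX = 22·e^40, Y = 22·e^40

Elasticity = (22·e^40) · (40 / (22·e^40)) = 40

Interpretation: for a small percentage change in X, the percentage change in Y is approximately 40.00 times as large.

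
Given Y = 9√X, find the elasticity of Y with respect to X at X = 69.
Elasticity = 1/2

Elasticity = (dY/dX) · (X/Y)

dY/dX = 9/(2·√X)
At X = 69: dY/dX = 3·√69/46, Y = 9·√69

Elasticity = (3·√69/46) · (69 / (9·√69)) = 1/2

Interpretation: for a small percentage change in X, the percentage change in Y is approximately 0.50 times as large.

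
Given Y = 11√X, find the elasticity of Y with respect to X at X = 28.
Elasticity = 1/2

Elasticity = (dY/dX) · (X/Y)

dY/dX = 11/(2·√X)
At X = 28: dY/dX = 11·√7/28, Y = 22·√7

Elasticity = (11·√7/28) · (28 / (22·√7)) = 1/2

Interpretation: for a small percentage change in X, the percentage change in Y is approximately 0.50 times as large.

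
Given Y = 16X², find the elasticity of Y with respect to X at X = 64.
Elasticity = 2

Elasticity = (dY/dX) · (X/Y)

dY/dX = 32·X
At X = 64: dY/dX = 2048, Y = 65536

Elasticity = 2048 · (64 / 65536) = 2

Interpretation: for a small percentage change in X, the percentage change in Y is approximately 2.00 times as large.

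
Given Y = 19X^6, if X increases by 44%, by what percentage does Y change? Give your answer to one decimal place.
791.6%

For Y = 19X^6:
If X → X(1 + 0.44)
Then Y → Y · (1 + 0.44)^6
     ≈ Y · 8.9161

Percentage change = ((1 + 0.44)^6 − 1) × 100% ≈ 791.6%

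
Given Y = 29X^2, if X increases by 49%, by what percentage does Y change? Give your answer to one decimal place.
122.0%

For Y = 29X^2:
If X → X(1 + 0.49)
Then Y → Y · (1 + 0.49)^2
     = Y · 2.2201

Percentage change = ((1 + 0.49)^2 − 1) × 100% ≈ 122.0%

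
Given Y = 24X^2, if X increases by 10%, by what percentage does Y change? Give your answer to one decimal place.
21.0%

For Y = 24X^2:
If X → X(1 + 0.1)
Then Y → Y · (1 + 0.1)^2
     = Y · 1.2100

Percentage change = ((1 + 0.1)^2 − 1) × 100% = 21.0%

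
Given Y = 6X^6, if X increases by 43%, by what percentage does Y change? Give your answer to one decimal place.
755.1%

For Y = 6X^6:
If X → X(1 + 0.43)
Then Y → Y · (1 + 0.43)^6
     ≈ Y · 8.5510

Percentage change = ((1 + 0.43)^6 − 1) × 100% ≈ 755.1%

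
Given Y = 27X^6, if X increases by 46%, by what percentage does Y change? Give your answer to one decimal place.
868.5%

For Y = 27X^6:
If X → X(1 + 0.46)
Then Y → Y · (1 + 0.46)^6
     ≈ Y · 9.6854

Percentage change = ((1 + 0.46)^6 − 1) × 100% ≈ 868.5%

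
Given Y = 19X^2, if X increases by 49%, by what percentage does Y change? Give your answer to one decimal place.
122.0%

For Y = 19X^2:
If X → X(1 + 0.49)
Then Y → Y · (1 + 0.49)^2
     = Y · 2.2201

Percentage change = ((1 + 0.49)^2 − 1) × 100% ≈ 122.0%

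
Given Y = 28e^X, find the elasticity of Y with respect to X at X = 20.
Elasticity = 20

Elasticity = (dY/dX) · (X/Y)

dY/dX = 28·e^X
At X = 20: dY/dX = 28·e^20, Y = 28·e^20

Elasticity = (28·e^20) · (20 / (28·e^20)) = 20

Interpretation: for a small percentage change in X, the percentage change in Y is approximately 20.00 times as large.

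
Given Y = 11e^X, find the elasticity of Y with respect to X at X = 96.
Elasticity = 96

Elasticity = (dY/dX) · (X/Y)

dY/dX = 11·e^X
At X = 96: dY/dX = 11·e^96, Y = 11·e^96

Elasticity = (11·e^96) · (96 / (11·e^96)) = 96

Interpretation: for a small percentage change in X, the percentage change in Y is approximately 96.00 times as large.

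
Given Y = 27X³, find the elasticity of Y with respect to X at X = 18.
Elasticity = 3

Elasticity = (dY/dX) · (X/Y)

dY/dX = 81·X²
At X = 18: dY/dX = 26244, Y = 157464

Elasticity = 26244 · (18 / 157464) = 3

Interpretation: for a small percentage change in X, the percentage change in Y is approximately 3.00 times as large.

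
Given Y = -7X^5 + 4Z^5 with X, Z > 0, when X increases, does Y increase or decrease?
Y decreases

Taking the partial derivative:
∂Y/∂X = -35X^4

∂Y/∂X = -35X^4 < 0 (assuming positive values)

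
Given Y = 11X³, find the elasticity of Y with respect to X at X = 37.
Elasticity = 3

Elasticity = (dY/dX) · (X/Y)

dY/dX = 33·X²
At X = 37: dY/dX = 45177, Y = 557183

Elasticity = 45177 · (37 / 557183) = 3

Interpretation: for a small percentage change in X, the percentage change in Y is approximately 3.00 times as large.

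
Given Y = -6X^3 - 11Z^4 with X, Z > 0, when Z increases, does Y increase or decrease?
Y decreases

Taking the partial derivative:
∂Y/∂Z = -44Z^3

∂Y/∂Z = -44Z^3 < 0 (assuming positive values)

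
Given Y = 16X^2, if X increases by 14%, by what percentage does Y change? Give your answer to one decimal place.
30.0%

For Y = 16X^2:
If X → X(1 + 0.14)
Then Y → Y · (1 + 0.14)^2
     = Y · 1.2996

Percentage change = ((1 + 0.14)^2 − 1) × 100% ≈ 30.0%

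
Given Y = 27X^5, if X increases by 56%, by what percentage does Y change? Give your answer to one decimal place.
823.9%

For Y = 27X^5:
If X → X(1 + 0.56)
Then Y → Y · (1 + 0.56)^5
     ≈ Y · 9.2390

Percentage change = ((1 + 0.56)^5 − 1) × 100% ≈ 823.9%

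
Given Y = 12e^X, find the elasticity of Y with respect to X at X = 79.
Elasticity = 79

Elasticity = (dY/dX) · (X/Y)

dY/dX = 12·e^X
At X = 79: dY/dX = 12·e^79, Y = 12·e^79

Elasticity = (12·e^79) · (79 / (12·e^79)) = 79

Interpretation: for a small percentage change in X, the percentage change in Y is approximately 79.00 times as large.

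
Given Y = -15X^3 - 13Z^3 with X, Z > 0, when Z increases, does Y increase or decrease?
Y decreases

Taking the partial derivative:
∂Y/∂Z = -39Z^2

∂Y/∂Z = -39Z^2 < 0 (assuming positive values)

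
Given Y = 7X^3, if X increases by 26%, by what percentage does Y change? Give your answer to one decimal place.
100.0%

For Y = 7X^3:
If X → X(1 + 0.26)
Then Y → Y · (1 + 0.26)^3
     ≈ Y · 2.0004

Percentage change = ((1 + 0.26)^3 − 1) × 100% ≈ 100.0%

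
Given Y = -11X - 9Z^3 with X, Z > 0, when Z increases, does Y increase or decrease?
Y decreases

Taking the partial derivative:
∂Y/∂Z = -27Z^2

∂Y/∂Z = -27Z^2 < 0 (assuming positive values)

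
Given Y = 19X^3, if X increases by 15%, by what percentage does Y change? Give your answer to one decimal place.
52.1%

For Y = 19X^3:
If X → X(1 + 0.15)
Then Y → Y · (1 + 0.15)^3
     ≈ Y · 1.5209

Percentage change = ((1 + 0.15)^3 − 1) × 100% ≈ 52.1%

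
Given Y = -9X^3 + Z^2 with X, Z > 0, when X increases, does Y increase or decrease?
Y decreases

Taking the partial derivative:
∂Y/∂X = -27X^2

∂Y/∂X = -27X^2 < 0 (assuming positive values)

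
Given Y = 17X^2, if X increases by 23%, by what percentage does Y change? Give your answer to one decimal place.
51.3%

For Y = 17X^2:
If X → X(1 + 0.23)
Then Y → Y · (1 + 0.23)^2
     = Y · 1.5129

Percentage change = ((1 + 0.23)^2 − 1) × 100% ≈ 51.3%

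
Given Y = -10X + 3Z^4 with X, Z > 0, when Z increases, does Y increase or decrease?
Y increases

Taking the partial derivative:
∂Y/∂Z = 12Z^3

∂Y/∂Z = 12Z^3 > 0 (assuming positive values)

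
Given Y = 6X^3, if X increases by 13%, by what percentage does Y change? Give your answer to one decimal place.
44.3%

For Y = 6X^3:
If X → X(1 + 0.13)
Then Y → Y · (1 + 0.13)^3
     ≈ Y · 1.4429

Percentage change = ((1 + 0.13)^3 − 1) × 100% ≈ 44.3%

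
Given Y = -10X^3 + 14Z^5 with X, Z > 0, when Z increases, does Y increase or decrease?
Y increases

Taking the partial derivative:
∂Y/∂Z = 70Z^4

∂Y/∂Z = 70Z^4 > 0 (assuming positive values)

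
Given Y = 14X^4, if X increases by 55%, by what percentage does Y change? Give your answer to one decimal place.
477.2%

For Y = 14X^4:
If X → X(1 + 0.55)
Then Y → Y · (1 + 0.55)^4
     ≈ Y · 5.7720

Percentage change = ((1 + 0.55)^4 − 1) × 100% ≈ 477.2%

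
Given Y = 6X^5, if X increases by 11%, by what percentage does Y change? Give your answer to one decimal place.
68.5%

For Y = 6X^5:
If X → X(1 + 0.11)
Then Y → Y · (1 + 0.11)^5
     ≈ Y · 1.6851

Percentage change = ((1 + 0.11)^5 − 1) × 100% ≈ 68.5%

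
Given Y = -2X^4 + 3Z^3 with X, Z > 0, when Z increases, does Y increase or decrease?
Y increases

Taking the partial derivative:
∂Y/∂Z = 9Z^2

∂Y/∂Z = 9Z^2 > 0 (assuming positive values)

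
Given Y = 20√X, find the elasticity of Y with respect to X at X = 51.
Elasticity = 1/2

Elasticity = (dY/dX) · (X/Y)

dY/dX = 10/√X
At X = 51: dY/dX = 10·√51/51, Y = 20·√51

Elasticity = (10·√51/51) · (51 / (20·√51)) = 1/2

Interpretation: for a small percentage change in X, the percentage change in Y is approximately 0.50 times as large.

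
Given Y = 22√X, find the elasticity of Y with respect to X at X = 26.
Elasticity = 1/2

Elasticity = (dY/dX) · (X/Y)

dY/dX = 11/√X
At X = 26: dY/dX = 11·√26/26, Y = 22·√26

Elasticity = (11·√26/26) · (26 / (22·√26)) = 1/2

Interpretation: for a small percentage change in X, the percentage change in Y is approximately 0.50 times as large.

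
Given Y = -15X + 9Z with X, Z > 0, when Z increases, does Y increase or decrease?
Y increases

Taking the partial derivative:
∂Y/∂Z = 9

∂Y/∂Z = 9 > 0 (assuming positive values)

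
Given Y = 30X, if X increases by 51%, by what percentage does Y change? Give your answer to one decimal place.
51.0%

For Y = 30X:
If X → X(1 + 0.51)
Then Y → Y · (1 + 0.51)^1
     = Y · 1.5100

Percentage change = ((1 + 0.51)^1 − 1) × 100% = 51.0%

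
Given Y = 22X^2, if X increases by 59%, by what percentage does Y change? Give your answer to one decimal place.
152.8%

For Y = 22X^2:
If X → X(1 + 0.59)
Then Y → Y · (1 + 0.59)^2
     = Y · 2.5281

Percentage change = ((1 + 0.59)^2 − 1) × 100% ≈ 152.8%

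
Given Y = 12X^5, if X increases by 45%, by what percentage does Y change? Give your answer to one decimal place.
541.0%

For Y = 12X^5:
If X → X(1 + 0.45)
Then Y → Y · (1 + 0.45)^5
     ≈ Y · 6.4097

Percentage change = ((1 + 0.45)^5 − 1) × 100% ≈ 541.0%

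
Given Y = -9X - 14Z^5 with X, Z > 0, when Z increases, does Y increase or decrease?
Y decreases

Taking the partial derivative:
∂Y/∂Z = -70Z^4

∂Y/∂Z = -70Z^4 < 0 (assuming positive values)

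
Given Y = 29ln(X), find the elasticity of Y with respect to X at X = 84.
Elasticity = 1/ln(84) ≈ 0.2257

Elasticity = (dY/dX) · (X/Y)

dY/dX = 29/X
At X = 84: dY/dX = 29/84, Y = 29·ln(84)

Elasticity = (29/84) · (84 / (29·ln(84))) = 1/ln(84) ≈ 0.2257

Interpretation: for a small percentage change in X, the percentage change in Y is approximately 0.23 times as large.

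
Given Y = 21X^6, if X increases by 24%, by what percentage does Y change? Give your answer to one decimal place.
263.5%

For Y = 21X^6:
If X → X(1 + 0.24)
Then Y → Y · (1 + 0.24)^6
     ≈ Y · 3.6352

Percentage change = ((1 + 0.24)^6 − 1) × 100% ≈ 263.5%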